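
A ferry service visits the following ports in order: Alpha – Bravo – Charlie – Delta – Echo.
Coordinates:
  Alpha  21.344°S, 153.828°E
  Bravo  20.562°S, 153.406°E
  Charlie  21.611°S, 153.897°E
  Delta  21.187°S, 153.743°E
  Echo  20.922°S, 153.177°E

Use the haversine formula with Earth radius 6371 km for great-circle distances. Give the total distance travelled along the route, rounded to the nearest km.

Leg distances:
Alpha→Bravo: 97.4 km  (cumulative 97.4 km)
Bravo→Charlie: 127.3 km  (cumulative 224.7 km)
Charlie→Delta: 49.8 km  (cumulative 274.4 km)
Delta→Echo: 65.7 km  (cumulative 340.1 km)
Total route length ≈ 340 km.

340 km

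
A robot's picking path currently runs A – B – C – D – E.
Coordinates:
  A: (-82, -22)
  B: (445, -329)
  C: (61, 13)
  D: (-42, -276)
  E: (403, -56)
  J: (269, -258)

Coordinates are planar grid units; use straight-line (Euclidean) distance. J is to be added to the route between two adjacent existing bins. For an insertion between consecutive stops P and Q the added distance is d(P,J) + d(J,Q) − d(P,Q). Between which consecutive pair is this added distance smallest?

Added distance for inserting J between each consecutive pair:
A–B: 2.8
B–C: 17.2
C–D: 346.3
D–E: 57.5
Smallest added distance is 2.8, inserting between A and B.

between A and B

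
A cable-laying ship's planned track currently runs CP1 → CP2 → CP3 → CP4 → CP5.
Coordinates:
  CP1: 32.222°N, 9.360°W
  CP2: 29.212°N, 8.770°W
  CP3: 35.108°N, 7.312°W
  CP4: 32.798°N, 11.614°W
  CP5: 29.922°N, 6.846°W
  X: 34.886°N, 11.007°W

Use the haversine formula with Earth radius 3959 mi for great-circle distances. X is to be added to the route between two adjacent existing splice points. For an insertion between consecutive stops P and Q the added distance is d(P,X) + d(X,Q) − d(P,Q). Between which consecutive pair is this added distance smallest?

Added distance for inserting X between each consecutive pair:
CP1–CP2: 409.5 mi
CP2–CP3: 206.8 mi
CP3–CP4: 64.4 mi
CP4–CP5: 224.2 mi
Smallest added distance is 64.4 mi, inserting between CP3 and CP4.

between CP3 and CP4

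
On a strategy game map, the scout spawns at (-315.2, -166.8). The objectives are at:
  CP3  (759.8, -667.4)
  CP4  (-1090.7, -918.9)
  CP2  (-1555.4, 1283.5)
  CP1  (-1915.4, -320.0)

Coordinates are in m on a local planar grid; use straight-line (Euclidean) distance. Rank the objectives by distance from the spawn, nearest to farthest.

Distance from the spawn at (-315.2, -166.8) to each:
CP4 (-1090.7, -918.9): 1080.3 m
CP3 (759.8, -667.4): 1185.8 m
CP1 (-1915.4, -320.0): 1607.5 m
CP2 (-1555.4, 1283.5): 1908.3 m

CP4, CP3, CP1, CP2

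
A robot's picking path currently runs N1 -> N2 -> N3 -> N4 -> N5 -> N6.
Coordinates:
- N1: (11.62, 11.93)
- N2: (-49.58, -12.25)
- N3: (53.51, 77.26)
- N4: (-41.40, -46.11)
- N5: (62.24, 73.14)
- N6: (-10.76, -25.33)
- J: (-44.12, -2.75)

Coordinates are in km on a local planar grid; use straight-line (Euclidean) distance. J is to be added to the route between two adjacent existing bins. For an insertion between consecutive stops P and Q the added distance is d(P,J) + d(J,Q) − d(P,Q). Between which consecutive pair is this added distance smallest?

Added distance for inserting J between each consecutive pair:
N1–N2: 2.8 km
N2–N3: 0.7 km
N3–N4: 14.0 km
N4–N5: 16.1 km
N5–N6: 48.4 km
Smallest added distance is 0.7 km, inserting between N2 and N3.

between N2 and N3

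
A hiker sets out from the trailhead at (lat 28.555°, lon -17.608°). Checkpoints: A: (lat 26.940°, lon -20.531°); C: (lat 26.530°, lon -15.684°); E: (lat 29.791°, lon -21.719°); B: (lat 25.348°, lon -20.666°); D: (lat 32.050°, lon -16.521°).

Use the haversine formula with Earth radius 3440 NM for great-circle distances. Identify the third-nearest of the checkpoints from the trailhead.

D

Distance to each, sorted:
C: 159.0 NM
A: 183.1 NM
D: 217.3 NM
E: 227.9 NM
B: 252.7 NM
The third-nearest is D at 217.3 NM.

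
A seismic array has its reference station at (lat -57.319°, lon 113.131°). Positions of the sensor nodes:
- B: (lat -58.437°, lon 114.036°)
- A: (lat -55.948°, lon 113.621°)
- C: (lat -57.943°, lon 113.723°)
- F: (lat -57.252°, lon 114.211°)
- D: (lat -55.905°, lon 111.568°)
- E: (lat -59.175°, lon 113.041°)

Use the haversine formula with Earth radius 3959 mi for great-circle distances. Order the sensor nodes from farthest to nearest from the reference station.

E, D, A, B, C, F

Distance from the reference station at (lat -57.319°, lon 113.131°) to each:
E (lat -59.175°, lon 113.041°): 128.3 mi
D (lat -55.905°, lon 111.568°): 114.4 mi
A (lat -55.948°, lon 113.621°): 96.5 mi
B (lat -58.437°, lon 114.036°): 84.1 mi
C (lat -57.943°, lon 113.723°): 48.4 mi
F (lat -57.252°, lon 114.211°): 40.6 mi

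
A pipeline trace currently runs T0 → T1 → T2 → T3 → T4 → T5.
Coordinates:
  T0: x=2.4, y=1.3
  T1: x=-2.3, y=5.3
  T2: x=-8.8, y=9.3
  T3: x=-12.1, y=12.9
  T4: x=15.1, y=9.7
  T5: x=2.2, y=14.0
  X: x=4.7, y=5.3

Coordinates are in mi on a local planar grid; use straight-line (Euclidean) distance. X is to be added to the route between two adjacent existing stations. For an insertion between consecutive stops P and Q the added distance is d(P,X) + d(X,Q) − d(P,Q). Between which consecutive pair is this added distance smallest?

between T3 and T4

Added distance for inserting X between each consecutive pair:
T0–T1: 5.4 mi
T1–T2: 13.4 mi
T2–T3: 27.6 mi
T3–T4: 2.3 mi
T4–T5: 6.7 mi
Smallest added distance is 2.3 mi, inserting between T3 and T4.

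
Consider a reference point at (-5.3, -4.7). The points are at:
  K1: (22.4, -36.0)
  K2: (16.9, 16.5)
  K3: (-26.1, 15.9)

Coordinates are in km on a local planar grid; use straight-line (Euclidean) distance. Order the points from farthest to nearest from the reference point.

Distance from the reference point at (-5.3, -4.7) to each:
K1 (22.4, -36.0): 41.8 km
K2 (16.9, 16.5): 30.7 km
K3 (-26.1, 15.9): 29.3 km

K1, K2, K3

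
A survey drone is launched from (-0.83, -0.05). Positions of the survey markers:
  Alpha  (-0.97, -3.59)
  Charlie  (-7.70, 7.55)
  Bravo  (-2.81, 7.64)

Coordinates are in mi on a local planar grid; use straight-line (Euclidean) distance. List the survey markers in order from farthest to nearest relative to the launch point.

Computing each straight-line distance from (-0.83, -0.05):
Charlie (-7.70, 7.55): 10.2 mi
Bravo (-2.81, 7.64): 7.9 mi
Alpha (-0.97, -3.59): 3.5 mi

Charlie, Bravo, Alpha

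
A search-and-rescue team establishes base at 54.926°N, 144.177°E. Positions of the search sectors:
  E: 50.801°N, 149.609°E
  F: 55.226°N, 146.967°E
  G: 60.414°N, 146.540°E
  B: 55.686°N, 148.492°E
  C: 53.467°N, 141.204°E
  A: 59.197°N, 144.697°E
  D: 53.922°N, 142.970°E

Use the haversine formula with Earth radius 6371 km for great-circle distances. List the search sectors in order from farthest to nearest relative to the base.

G, E, A, B, C, F, D

Distance from the base at 54.926°N, 144.177°E to each:
G 60.414°N, 146.540°E: 626.1 km
E 50.801°N, 149.609°E: 585.6 km
A 59.197°N, 144.697°E: 475.9 km
B 55.686°N, 148.492°E: 285.8 km
C 53.467°N, 141.204°E: 252.4 km
F 55.226°N, 146.967°E: 180.7 km
D 53.922°N, 142.970°E: 136.2 km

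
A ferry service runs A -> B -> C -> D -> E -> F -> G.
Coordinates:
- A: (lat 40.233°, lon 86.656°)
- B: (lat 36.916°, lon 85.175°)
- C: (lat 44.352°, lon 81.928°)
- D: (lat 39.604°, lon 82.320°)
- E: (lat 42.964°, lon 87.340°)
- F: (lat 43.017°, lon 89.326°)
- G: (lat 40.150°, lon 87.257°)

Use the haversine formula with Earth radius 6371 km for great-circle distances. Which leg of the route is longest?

B–C

Leg distances:
A→B: 390.6 km
B→C: 870.9 km
C→D: 528.9 km
D→E: 561.5 km
E→F: 161.6 km
F→G: 362.2 km
The longest leg is B–C at 870.9 km.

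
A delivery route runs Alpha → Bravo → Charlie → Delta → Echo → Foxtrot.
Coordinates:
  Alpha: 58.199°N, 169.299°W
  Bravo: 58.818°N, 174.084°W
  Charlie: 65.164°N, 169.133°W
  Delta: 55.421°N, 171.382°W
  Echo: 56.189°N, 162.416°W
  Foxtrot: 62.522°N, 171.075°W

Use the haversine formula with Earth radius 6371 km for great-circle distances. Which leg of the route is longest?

Leg distances:
Alpha→Bravo: 286.3 km
Bravo→Charlie: 751.0 km
Charlie→Delta: 1090.3 km
Delta→Echo: 566.4 km
Echo→Foxtrot: 856.8 km
The longest leg is Charlie–Delta at 1090.3 km.

Charlie–Delta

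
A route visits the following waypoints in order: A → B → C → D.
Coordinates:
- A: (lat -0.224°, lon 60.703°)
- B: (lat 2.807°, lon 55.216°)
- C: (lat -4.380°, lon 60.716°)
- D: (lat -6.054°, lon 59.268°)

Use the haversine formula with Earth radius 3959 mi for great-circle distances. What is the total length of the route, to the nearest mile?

1211 mi

Leg distances:
A→B: 433.0 mi  (cumulative 433.0 mi)
B→C: 625.2 mi  (cumulative 1058.2 mi)
C→D: 152.7 mi  (cumulative 1210.8 mi)
Total route length ≈ 1211 mi.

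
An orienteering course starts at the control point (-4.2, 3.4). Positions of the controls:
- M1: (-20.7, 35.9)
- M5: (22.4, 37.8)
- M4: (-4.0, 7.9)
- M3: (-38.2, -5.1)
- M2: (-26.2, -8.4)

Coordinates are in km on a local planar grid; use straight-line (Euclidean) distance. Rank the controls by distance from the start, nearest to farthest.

Distances from the start:
M4 (-4.0, 7.9): 4.5 km
M2 (-26.2, -8.4): 25.0 km
M3 (-38.2, -5.1): 35.0 km
M1 (-20.7, 35.9): 36.4 km
M5 (22.4, 37.8): 43.5 km

M4, M2, M3, M1, M5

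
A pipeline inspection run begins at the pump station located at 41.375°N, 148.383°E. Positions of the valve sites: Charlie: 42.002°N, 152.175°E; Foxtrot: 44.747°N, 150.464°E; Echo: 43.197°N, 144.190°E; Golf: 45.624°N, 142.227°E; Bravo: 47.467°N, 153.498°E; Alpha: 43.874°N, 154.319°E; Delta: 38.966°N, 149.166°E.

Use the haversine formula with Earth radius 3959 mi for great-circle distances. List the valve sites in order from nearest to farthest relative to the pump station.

Computing each great-circle distance from 41.375°N, 148.383°E:
Delta 38.966°N, 149.166°E: 171.5 mi
Charlie 42.002°N, 152.175°E: 200.4 mi
Echo 43.197°N, 144.190°E: 248.5 mi
Foxtrot 44.747°N, 150.464°E: 255.6 mi
Alpha 43.874°N, 154.319°E: 347.6 mi
Golf 45.624°N, 142.227°E: 425.7 mi
Bravo 47.467°N, 153.498°E: 490.6 mi

Delta, Charlie, Echo, Foxtrot, Alpha, Golf, Bravo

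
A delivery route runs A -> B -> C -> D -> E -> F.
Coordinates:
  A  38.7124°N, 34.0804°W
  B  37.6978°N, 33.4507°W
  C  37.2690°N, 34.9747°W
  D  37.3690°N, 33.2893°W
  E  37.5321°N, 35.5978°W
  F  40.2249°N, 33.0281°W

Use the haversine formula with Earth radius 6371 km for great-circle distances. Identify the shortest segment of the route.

Leg distances:
A→B: 125.5 km
B→C: 142.7 km
C→D: 149.5 km
D→E: 204.6 km
E→F: 373.0 km
The shortest leg is A–B at 125.5 km.

A–B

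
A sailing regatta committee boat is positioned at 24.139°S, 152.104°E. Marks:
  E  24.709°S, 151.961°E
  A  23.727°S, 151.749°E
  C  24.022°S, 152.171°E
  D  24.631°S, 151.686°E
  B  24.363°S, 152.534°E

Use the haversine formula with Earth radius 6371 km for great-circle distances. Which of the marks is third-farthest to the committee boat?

A

Distance to each, sorted:
D: 69.2 km
E: 65.0 km
A: 58.3 km
B: 50.2 km
C: 14.7 km
The third-farthest is A at 58.3 km.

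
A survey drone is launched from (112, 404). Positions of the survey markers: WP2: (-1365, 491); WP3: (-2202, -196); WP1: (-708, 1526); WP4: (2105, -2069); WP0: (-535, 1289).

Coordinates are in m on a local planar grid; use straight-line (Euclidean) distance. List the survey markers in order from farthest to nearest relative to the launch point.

Computing each straight-line distance from (112, 404):
WP4 (2105, -2069): 3176.1 m
WP3 (-2202, -196): 2390.5 m
WP2 (-1365, 491): 1479.6 m
WP1 (-708, 1526): 1389.7 m
WP0 (-535, 1289): 1096.3 m

WP4, WP3, WP2, WP1, WP0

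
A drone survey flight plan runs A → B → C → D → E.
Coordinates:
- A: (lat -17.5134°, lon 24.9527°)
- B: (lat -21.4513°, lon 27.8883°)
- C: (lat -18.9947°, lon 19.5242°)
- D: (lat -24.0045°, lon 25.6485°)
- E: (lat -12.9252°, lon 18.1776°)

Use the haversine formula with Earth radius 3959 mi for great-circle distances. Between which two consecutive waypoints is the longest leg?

Leg distances:
A→B: 332.5 mi
B→C: 568.1 mi
C→D: 524.1 mi
D→E: 908.2 mi
The longest leg is D–E at 908.2 mi.

D–E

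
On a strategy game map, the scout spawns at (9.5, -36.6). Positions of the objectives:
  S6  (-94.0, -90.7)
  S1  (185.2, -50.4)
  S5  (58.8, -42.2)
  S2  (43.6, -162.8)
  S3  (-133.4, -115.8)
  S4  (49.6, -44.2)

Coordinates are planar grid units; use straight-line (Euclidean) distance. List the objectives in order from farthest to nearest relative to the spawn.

S1, S3, S2, S6, S5, S4

Distances from the spawn:
S1 (185.2, -50.4): 176.2
S3 (-133.4, -115.8): 163.4
S2 (43.6, -162.8): 130.7
S6 (-94.0, -90.7): 116.8
S5 (58.8, -42.2): 49.6
S4 (49.6, -44.2): 40.8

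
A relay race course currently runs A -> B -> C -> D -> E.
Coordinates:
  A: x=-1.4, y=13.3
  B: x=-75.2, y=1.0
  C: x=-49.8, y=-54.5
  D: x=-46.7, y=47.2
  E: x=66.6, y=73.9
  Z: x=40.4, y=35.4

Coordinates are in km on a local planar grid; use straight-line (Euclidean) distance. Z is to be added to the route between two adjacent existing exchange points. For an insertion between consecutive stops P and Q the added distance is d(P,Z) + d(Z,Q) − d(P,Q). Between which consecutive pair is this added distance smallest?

Added distance for inserting Z between each consecutive pair:
A–B: 93.1 km
B–C: 186.9 km
C–D: 113.5 km
D–E: 18.1 km
Smallest added distance is 18.1 km, inserting between D and E.

between D and E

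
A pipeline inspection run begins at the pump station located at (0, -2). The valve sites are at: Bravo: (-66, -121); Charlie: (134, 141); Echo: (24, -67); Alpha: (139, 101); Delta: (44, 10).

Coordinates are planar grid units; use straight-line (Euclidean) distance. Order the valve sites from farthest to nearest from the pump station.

Distances from the pump station:
Charlie (134, 141): 196.0
Alpha (139, 101): 173.0
Bravo (-66, -121): 136.1
Echo (24, -67): 69.3
Delta (44, 10): 45.6

Charlie, Alpha, Bravo, Echo, Delta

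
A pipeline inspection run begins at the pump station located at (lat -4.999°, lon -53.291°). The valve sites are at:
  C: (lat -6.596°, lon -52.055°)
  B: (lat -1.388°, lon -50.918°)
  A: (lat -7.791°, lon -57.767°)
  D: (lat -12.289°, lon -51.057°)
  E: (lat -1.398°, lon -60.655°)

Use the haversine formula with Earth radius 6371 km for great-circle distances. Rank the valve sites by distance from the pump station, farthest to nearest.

E, D, A, B, C

Computing each great-circle distance from (lat -4.999°, lon -53.291°):
E (lat -1.398°, lon -60.655°): 910.2 km
D (lat -12.289°, lon -51.057°): 846.9 km
A (lat -7.791°, lon -57.767°): 583.9 km
B (lat -1.388°, lon -50.918°): 480.2 km
C (lat -6.596°, lon -52.055°): 224.1 km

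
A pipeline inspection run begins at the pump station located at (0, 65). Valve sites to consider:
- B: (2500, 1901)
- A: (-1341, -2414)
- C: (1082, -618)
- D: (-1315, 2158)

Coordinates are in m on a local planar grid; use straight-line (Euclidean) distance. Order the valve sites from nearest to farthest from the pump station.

C, D, A, B

Computing each straight-line distance from (0, 65):
C (1082, -618): 1279.5 m
D (-1315, 2158): 2471.8 m
A (-1341, -2414): 2818.5 m
B (2500, 1901): 3101.8 m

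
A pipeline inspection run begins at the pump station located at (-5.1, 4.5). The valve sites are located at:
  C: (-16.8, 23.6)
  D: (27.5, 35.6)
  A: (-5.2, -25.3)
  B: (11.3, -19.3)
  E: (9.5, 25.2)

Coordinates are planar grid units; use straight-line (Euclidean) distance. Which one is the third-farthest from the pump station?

Distance to each, sorted:
D: 45.1
A: 29.8
B: 28.9
E: 25.3
C: 22.4
The third-farthest is B at 28.9.

B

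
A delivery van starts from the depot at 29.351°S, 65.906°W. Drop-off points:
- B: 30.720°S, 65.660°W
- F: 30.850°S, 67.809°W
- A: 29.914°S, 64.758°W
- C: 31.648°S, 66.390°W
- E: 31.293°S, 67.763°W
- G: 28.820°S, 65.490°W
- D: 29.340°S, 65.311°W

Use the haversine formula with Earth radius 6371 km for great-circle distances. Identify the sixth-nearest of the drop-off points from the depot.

Distance to each, sorted:
D: 57.7 km
G: 71.6 km
A: 127.4 km
B: 154.1 km
F: 247.6 km
C: 259.6 km
E: 280.0 km
The sixth-nearest is C at 259.6 km.

C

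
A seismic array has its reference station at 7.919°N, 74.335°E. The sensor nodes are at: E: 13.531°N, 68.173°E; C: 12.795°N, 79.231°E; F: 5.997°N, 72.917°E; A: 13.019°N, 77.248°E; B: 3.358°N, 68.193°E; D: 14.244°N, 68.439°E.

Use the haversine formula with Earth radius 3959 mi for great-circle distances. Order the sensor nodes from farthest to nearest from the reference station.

D, E, B, C, A, F

Distance from the reference station at 7.919°N, 74.335°E to each:
D 14.244°N, 68.439°E: 592.2 mi
E 13.531°N, 68.173°E: 570.3 mi
B 3.358°N, 68.193°E: 526.9 mi
C 12.795°N, 79.231°E: 473.5 mi
A 13.019°N, 77.248°E: 404.1 mi
F 5.997°N, 72.917°E: 164.6 mi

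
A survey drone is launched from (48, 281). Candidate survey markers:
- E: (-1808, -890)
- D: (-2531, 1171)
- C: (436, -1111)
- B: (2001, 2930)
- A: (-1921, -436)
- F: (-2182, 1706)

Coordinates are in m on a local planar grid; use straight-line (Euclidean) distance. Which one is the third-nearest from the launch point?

Distance to each, sorted:
C: 1445.1 m
A: 2095.5 m
E: 2194.5 m
F: 2646.4 m
D: 2728.2 m
B: 3291.1 m
The third-nearest is E at 2194.5 m.

E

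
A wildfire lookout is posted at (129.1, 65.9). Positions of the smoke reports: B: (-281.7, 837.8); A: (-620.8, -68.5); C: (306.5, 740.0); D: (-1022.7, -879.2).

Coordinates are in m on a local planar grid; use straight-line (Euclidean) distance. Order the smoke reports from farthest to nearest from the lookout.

Distance from the lookout at (129.1, 65.9) to each:
D (-1022.7, -879.2): 1489.9 m
B (-281.7, 837.8): 874.4 m
A (-620.8, -68.5): 761.8 m
C (306.5, 740.0): 697.1 m

D, B, A, C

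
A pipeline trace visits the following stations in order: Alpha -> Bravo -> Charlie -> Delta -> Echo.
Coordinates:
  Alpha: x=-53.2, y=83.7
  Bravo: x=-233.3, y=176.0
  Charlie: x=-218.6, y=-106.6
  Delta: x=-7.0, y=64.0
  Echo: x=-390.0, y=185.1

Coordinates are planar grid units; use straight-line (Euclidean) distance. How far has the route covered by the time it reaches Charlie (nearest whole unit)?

485

Leg distances:
Alpha→Bravo: 202.4  (cumulative 202.4)
Bravo→Charlie: 283.0  (cumulative 485.4)
Cumulative distance at Charlie ≈ 485.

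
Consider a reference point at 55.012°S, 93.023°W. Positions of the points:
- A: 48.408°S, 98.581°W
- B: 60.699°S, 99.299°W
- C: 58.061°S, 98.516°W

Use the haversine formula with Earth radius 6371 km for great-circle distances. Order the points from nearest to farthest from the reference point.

Computing each great-circle distance from 55.012°S, 93.023°W:
C 58.061°S, 98.516°W: 477.6 km
B 60.699°S, 99.299°W: 732.6 km
A 48.408°S, 98.581°W: 827.6 km

C, B, A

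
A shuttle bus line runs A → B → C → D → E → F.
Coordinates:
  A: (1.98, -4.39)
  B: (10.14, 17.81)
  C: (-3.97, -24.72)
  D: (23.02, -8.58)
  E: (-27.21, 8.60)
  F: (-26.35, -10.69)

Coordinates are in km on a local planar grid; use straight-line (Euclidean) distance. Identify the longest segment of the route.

D–E

Leg distances:
A→B: 23.7 km
B→C: 44.8 km
C→D: 31.4 km
D→E: 53.1 km
E→F: 19.3 km
The longest leg is D–E at 53.1 km.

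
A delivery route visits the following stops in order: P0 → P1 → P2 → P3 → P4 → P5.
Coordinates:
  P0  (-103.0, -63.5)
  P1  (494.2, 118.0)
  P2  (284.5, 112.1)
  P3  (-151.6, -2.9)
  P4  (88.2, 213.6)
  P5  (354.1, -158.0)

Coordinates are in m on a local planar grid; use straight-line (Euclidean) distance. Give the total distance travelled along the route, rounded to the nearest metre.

Leg distances:
P0→P1: 624.2 m  (cumulative 624.2 m)
P1→P2: 209.8 m  (cumulative 834.0 m)
P2→P3: 451.0 m  (cumulative 1285.0 m)
P3→P4: 323.1 m  (cumulative 1608.0 m)
P4→P5: 456.9 m  (cumulative 2065.0 m)
Total route length ≈ 2065 m.

2065 m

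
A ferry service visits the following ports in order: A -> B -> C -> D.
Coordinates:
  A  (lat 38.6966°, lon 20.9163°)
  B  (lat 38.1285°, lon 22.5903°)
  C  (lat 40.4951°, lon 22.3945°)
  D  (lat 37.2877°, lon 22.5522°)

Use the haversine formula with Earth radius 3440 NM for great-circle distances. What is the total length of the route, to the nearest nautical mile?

Leg distances:
A→B: 85.8 NM  (cumulative 85.8 NM)
B→C: 142.4 NM  (cumulative 228.2 NM)
C→D: 192.7 NM  (cumulative 420.9 NM)
Total route length ≈ 421 NM.

421 NM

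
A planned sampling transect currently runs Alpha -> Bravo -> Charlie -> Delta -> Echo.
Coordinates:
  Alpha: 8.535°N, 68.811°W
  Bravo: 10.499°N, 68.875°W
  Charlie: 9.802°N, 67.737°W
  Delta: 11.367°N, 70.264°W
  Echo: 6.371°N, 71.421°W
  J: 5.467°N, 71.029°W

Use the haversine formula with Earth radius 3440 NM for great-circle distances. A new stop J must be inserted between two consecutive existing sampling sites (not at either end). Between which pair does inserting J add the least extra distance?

between Delta and Echo

Added distance for inserting J between each consecutive pair:
Alpha–Bravo: 436.9 NM
Bravo–Charlie: 574.6 NM
Charlie–Delta: 506.6 NM
Delta–Echo: 108.5 NM
Smallest added distance is 108.5 NM, inserting between Delta and Echo.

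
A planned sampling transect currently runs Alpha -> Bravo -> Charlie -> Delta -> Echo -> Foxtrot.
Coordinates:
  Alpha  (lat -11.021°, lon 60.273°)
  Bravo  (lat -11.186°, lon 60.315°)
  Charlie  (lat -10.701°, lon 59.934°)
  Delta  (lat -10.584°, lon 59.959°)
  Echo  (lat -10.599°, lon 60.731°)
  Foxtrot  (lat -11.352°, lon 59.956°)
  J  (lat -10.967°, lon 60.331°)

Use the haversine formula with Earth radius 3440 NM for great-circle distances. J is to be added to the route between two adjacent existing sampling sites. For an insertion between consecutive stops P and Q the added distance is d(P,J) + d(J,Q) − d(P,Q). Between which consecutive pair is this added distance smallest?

between Echo and Foxtrot

Added distance for inserting J between each consecutive pair:
Alpha–Bravo: 7.7 NM
Bravo–Charlie: 4.7 NM
Charlie–Delta: 52.9 NM
Delta–Echo: 18.5 NM
Echo–Foxtrot: 0.0 NM
Smallest added distance is 0.0 NM, inserting between Echo and Foxtrot.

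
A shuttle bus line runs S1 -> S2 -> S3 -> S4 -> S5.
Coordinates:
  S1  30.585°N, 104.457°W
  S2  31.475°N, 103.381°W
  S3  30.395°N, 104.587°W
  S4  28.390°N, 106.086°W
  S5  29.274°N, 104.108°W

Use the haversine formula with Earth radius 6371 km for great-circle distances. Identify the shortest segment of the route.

Leg distances:
S1→S2: 142.5 km
S2→S3: 166.3 km
S3→S4: 266.1 km
S4→S5: 216.3 km
The shortest leg is S1–S2 at 142.5 km.

S1–S2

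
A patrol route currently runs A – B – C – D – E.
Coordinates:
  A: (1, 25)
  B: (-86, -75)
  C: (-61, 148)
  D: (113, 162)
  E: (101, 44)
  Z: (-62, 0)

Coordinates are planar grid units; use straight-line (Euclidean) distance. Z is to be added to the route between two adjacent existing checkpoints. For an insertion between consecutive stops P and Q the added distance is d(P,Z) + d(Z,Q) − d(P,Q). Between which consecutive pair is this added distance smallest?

Added distance for inserting Z between each consecutive pair:
A–B: 14.0
B–C: 2.4
C–D: 211.9
D–E: 288.7
Smallest added distance is 2.4, inserting between B and C.

between B and C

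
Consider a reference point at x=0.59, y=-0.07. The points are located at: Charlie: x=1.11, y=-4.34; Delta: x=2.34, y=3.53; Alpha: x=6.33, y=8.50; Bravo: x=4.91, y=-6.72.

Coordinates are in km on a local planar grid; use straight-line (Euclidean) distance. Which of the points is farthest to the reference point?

Alpha

Distance to each, sorted:
Alpha: 10.3 km
Bravo: 7.9 km
Charlie: 4.3 km
Delta: 4.0 km
The farthest is Alpha at 10.3 km.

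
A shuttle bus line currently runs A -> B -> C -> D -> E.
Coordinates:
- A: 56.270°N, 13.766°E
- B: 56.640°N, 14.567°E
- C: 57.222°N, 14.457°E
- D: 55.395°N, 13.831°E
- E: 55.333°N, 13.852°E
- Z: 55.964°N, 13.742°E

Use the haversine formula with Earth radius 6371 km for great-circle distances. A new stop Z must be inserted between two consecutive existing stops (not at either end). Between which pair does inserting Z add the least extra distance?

Added distance for inserting Z between each consecutive pair:
A–B: 60.7 km
B–C: 172.3 km
C–D: 3.3 km
D–E: 127.0 km
Smallest added distance is 3.3 km, inserting between C and D.

between C and D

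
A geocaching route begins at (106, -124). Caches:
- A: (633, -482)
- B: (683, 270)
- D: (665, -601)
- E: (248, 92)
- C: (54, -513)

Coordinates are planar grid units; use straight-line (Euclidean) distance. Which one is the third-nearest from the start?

Distance to each, sorted:
E: 258.5
C: 392.5
A: 637.1
B: 698.7
D: 734.9
The third-nearest is A at 637.1.

A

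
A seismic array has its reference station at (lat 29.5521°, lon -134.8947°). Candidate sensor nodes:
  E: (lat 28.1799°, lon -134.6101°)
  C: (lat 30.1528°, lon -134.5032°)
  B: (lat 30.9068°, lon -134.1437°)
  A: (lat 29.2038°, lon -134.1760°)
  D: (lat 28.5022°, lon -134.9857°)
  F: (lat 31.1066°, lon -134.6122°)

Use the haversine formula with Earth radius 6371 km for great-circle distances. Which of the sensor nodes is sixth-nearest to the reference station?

F

Distances from the reference station ((lat 29.5521°, lon -134.8947°)):
C: 76.7 km
A: 79.7 km
D: 117.1 km
E: 155.1 km
B: 167.0 km
F: 175.0 km
The sixth-nearest is F at 175.0 km.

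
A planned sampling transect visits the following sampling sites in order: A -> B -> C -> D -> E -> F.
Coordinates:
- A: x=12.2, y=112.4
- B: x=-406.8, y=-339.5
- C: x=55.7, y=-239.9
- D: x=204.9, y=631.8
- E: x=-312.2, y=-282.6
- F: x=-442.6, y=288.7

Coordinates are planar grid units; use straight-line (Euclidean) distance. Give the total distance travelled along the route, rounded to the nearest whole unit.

3610

Leg distances:
A→B: 616.3  (cumulative 616.3)
B→C: 473.1  (cumulative 1089.4)
C→D: 884.4  (cumulative 1973.7)
D→E: 1050.5  (cumulative 3024.2)
E→F: 586.0  (cumulative 3610.2)
Total route length ≈ 3610.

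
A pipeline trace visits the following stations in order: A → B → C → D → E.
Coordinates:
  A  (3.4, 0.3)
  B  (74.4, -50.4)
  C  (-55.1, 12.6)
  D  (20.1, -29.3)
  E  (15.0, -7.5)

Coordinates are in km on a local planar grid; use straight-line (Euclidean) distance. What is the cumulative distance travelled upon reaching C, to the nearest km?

231 km

Leg distances:
A→B: 87.2 km  (cumulative 87.2 km)
B→C: 144.0 km  (cumulative 231.3 km)
Cumulative distance at C ≈ 231 km.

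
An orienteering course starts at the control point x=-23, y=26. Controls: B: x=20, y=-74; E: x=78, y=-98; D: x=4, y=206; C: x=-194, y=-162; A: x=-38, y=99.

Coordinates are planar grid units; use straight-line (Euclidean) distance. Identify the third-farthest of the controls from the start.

E

Distances from the start (x=-23, y=26):
C: 254.1
D: 182.0
E: 159.9
B: 108.9
A: 74.5
The third-farthest is E at 159.9.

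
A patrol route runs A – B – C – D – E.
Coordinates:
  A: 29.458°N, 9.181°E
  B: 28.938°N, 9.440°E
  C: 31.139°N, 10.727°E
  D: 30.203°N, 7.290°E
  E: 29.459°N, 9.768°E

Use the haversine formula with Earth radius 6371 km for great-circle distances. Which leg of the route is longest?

Leg distances:
A→B: 63.1 km
B→C: 274.3 km
C→D: 344.8 km
D→E: 252.9 km
The longest leg is C–D at 344.8 km.

C–D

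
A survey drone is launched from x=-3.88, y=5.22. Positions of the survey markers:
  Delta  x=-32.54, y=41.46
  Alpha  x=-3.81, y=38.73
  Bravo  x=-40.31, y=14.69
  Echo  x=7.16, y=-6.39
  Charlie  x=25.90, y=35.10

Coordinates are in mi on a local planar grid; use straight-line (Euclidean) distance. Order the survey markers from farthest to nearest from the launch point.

Delta, Charlie, Bravo, Alpha, Echo

Distances from the launch point:
Delta x=-32.54, y=41.46: 46.2 mi
Charlie x=25.90, y=35.10: 42.2 mi
Bravo x=-40.31, y=14.69: 37.6 mi
Alpha x=-3.81, y=38.73: 33.5 mi
Echo x=7.16, y=-6.39: 16.0 mi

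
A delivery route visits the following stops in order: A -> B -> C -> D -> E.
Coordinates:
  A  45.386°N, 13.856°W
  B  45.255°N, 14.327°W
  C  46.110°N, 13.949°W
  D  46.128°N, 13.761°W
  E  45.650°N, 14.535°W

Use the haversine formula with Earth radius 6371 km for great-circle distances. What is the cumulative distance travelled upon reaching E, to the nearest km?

Leg distances:
A→B: 39.6 km  (cumulative 39.6 km)
B→C: 99.5 km  (cumulative 139.1 km)
C→D: 14.6 km  (cumulative 153.7 km)
D→E: 80.1 km  (cumulative 233.8 km)
Cumulative distance at E ≈ 234 km.

234 km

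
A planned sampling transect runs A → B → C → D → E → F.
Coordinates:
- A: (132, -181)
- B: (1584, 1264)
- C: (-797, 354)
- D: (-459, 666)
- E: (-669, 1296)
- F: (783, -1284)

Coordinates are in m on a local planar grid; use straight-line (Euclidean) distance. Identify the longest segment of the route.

Leg distances:
A→B: 2048.5 m
B→C: 2549.0 m
C→D: 460.0 m
D→E: 664.1 m
E→F: 2960.5 m
The longest leg is E–F at 2960.5 m.

E–F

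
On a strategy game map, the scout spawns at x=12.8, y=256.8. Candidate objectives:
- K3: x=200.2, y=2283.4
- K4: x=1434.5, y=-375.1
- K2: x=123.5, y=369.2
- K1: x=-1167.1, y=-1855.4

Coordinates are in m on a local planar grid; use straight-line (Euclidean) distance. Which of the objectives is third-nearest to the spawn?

K3

Distance to each, sorted:
K2: 157.8 m
K4: 1555.8 m
K3: 2035.2 m
K1: 2419.4 m
The third-nearest is K3 at 2035.2 m.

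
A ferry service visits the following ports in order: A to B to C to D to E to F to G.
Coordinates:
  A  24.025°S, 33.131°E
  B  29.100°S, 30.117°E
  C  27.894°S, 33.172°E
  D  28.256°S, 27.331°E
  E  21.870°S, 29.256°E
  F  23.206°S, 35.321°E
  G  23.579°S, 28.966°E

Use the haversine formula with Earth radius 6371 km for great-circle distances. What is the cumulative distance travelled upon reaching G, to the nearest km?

3567 km

Leg distances:
A→B: 638.9 km  (cumulative 638.9 km)
B→C: 327.3 km  (cumulative 966.2 km)
C→D: 574.4 km  (cumulative 1540.6 km)
D→E: 736.0 km  (cumulative 2276.6 km)
E→F: 640.3 km  (cumulative 2916.9 km)
F→G: 649.8 km  (cumulative 3566.8 km)
Cumulative distance at G ≈ 3567 km.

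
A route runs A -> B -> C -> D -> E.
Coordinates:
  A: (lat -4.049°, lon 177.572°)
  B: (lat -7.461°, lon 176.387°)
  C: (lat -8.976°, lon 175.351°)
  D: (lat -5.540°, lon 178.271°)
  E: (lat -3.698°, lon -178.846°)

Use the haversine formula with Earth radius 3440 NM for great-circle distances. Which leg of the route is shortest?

Leg distances:
A→B: 216.7 NM
B→C: 109.8 NM
C→D: 269.8 NM
D→E: 204.9 NM
The shortest leg is B–C at 109.8 NM.

B–C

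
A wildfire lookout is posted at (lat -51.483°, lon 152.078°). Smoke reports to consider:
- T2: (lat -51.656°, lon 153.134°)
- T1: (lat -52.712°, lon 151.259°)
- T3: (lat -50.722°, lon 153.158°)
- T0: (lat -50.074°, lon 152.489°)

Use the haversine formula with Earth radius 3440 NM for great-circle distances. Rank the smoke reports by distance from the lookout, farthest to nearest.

T0, T1, T3, T2

Computing each great-circle distance from (lat -51.483°, lon 152.078°):
T0 (lat -50.074°, lon 152.489°): 86.0 NM
T1 (lat -52.712°, lon 151.259°): 79.7 NM
T3 (lat -50.722°, lon 153.158°): 61.2 NM
T2 (lat -51.656°, lon 153.134°): 40.8 NM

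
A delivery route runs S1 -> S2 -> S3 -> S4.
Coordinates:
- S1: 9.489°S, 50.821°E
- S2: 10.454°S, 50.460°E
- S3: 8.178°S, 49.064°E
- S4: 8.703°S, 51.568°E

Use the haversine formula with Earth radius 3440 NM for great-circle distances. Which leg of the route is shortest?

Leg distances:
S1→S2: 61.7 NM
S2→S3: 159.7 NM
S3→S4: 152.0 NM
The shortest leg is S1–S2 at 61.7 NM.

S1–S2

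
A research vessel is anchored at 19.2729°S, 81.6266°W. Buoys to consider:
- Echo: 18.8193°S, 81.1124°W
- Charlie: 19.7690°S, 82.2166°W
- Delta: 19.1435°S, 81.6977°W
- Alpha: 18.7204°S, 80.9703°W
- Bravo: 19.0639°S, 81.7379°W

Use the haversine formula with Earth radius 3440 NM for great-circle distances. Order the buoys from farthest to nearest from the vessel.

Computing each great-circle distance from 19.2729°S, 81.6266°W:
Alpha 18.7204°S, 80.9703°W: 49.9 NM
Charlie 19.7690°S, 82.2166°W: 44.7 NM
Echo 18.8193°S, 81.1124°W: 39.9 NM
Bravo 19.0639°S, 81.7379°W: 14.0 NM
Delta 19.1435°S, 81.6977°W: 8.8 NM

Alpha, Charlie, Echo, Bravo, Delta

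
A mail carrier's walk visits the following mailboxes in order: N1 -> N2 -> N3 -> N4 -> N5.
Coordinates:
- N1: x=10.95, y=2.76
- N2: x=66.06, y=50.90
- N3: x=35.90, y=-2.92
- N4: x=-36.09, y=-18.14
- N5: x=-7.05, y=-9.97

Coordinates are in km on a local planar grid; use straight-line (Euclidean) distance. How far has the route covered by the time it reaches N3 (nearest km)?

135 km

Leg distances:
N1→N2: 73.2 km  (cumulative 73.2 km)
N2→N3: 61.7 km  (cumulative 134.9 km)
Cumulative distance at N3 ≈ 135 km.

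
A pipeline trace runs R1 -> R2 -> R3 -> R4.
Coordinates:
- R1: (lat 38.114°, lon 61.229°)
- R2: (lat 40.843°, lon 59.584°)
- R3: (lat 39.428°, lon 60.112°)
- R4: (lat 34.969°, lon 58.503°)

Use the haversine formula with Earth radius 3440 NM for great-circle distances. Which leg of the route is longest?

R3–R4

Leg distances:
R1→R2: 180.7 NM
R2→R3: 88.3 NM
R3→R4: 278.5 NM
The longest leg is R3–R4 at 278.5 NM.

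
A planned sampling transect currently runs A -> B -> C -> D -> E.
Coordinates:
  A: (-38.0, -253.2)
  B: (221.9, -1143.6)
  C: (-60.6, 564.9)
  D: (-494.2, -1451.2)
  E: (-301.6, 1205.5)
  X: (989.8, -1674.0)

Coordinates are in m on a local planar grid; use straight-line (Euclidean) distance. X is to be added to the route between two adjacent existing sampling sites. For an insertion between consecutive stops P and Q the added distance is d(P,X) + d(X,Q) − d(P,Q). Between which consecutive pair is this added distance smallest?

Added distance for inserting X between each consecutive pair:
A–B: 1759.3 m
B–C: 1674.6 m
C–D: 1911.5 m
D–E: 1992.8 m
Smallest added distance is 1674.6 m, inserting between B and C.

between B and C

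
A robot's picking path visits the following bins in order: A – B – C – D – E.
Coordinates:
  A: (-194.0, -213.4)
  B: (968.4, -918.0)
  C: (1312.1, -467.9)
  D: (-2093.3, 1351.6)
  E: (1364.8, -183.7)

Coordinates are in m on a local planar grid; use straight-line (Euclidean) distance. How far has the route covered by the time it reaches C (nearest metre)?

1926 m

Leg distances:
A→B: 1359.3 m  (cumulative 1359.3 m)
B→C: 566.3 m  (cumulative 1925.6 m)
Cumulative distance at C ≈ 1926 m.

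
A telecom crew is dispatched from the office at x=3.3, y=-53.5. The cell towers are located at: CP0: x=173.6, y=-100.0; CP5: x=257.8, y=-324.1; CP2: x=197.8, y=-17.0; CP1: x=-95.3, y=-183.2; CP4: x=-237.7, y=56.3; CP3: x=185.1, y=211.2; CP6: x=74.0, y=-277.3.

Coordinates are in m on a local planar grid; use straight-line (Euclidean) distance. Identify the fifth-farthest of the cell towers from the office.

Distance to each, sorted:
CP5: 371.5 m
CP3: 321.1 m
CP4: 264.8 m
CP6: 234.7 m
CP2: 197.9 m
CP0: 176.5 m
CP1: 162.9 m
The fifth-farthest is CP2 at 197.9 m.

CP2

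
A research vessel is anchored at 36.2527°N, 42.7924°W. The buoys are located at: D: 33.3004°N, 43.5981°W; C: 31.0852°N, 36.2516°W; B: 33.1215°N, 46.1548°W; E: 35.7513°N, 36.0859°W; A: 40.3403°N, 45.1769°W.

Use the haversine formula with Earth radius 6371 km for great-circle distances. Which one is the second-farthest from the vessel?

Distance to each, sorted:
C: 834.2 km
E: 605.7 km
A: 499.8 km
B: 464.4 km
D: 336.4 km
The second-farthest is E at 605.7 km.

E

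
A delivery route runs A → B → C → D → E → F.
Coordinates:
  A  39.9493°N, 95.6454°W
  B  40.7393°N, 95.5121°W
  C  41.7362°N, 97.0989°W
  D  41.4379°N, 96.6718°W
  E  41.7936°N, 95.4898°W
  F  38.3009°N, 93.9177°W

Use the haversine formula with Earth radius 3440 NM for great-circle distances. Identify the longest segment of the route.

E–F

Leg distances:
A→B: 47.8 NM
B→C: 93.4 NM
C→D: 26.2 NM
D→E: 57.2 NM
E→F: 221.8 NM
The longest leg is E–F at 221.8 NM.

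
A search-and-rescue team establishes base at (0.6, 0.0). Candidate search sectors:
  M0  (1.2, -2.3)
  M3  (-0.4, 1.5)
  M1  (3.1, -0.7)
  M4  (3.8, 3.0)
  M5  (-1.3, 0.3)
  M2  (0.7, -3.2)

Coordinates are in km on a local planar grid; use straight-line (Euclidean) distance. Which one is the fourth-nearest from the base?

Distances from the base ((0.6, 0.0)):
M3: 1.8 km
M5: 1.9 km
M0: 2.4 km
M1: 2.6 km
M2: 3.2 km
M4: 4.4 km
The fourth-nearest is M1 at 2.6 km.

M1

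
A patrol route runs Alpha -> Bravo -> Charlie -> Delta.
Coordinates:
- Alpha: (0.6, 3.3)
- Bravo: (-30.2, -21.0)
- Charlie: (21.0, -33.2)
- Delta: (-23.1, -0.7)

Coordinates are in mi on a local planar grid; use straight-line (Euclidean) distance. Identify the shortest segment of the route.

Leg distances:
Alpha→Bravo: 39.2 mi
Bravo→Charlie: 52.6 mi
Charlie→Delta: 54.8 mi
The shortest leg is Alpha–Bravo at 39.2 mi.

Alpha–Bravo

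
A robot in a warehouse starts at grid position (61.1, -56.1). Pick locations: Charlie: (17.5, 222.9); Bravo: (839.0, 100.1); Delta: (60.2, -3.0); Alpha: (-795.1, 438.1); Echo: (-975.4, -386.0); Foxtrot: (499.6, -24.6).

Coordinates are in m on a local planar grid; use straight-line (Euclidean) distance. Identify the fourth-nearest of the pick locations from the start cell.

Bravo

Distances from the start cell ((61.1, -56.1)):
Delta: 53.1 m
Charlie: 282.4 m
Foxtrot: 439.6 m
Bravo: 793.4 m
Alpha: 988.6 m
Echo: 1087.7 m
The fourth-nearest is Bravo at 793.4 m.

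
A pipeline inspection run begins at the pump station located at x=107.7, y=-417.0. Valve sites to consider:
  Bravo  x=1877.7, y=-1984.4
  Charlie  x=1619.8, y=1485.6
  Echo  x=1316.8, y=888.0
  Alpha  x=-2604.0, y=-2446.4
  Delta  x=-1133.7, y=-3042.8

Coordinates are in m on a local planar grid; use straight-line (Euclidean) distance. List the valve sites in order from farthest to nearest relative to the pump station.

Distance from the pump station at x=107.7, y=-417.0 to each:
Alpha x=-2604.0, y=-2446.4: 3387.0 m
Delta x=-1133.7, y=-3042.8: 2904.5 m
Charlie x=1619.8, y=1485.6: 2430.3 m
Bravo x=1877.7, y=-1984.4: 2364.2 m
Echo x=1316.8, y=888.0: 1779.0 m

Alpha, Delta, Charlie, Bravo, Echo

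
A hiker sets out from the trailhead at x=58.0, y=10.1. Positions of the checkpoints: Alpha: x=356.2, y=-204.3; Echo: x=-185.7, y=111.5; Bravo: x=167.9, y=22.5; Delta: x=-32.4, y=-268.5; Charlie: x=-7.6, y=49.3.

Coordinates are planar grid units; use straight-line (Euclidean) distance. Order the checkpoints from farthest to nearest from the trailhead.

Alpha, Delta, Echo, Bravo, Charlie

Computing each straight-line distance from x=58.0, y=10.1:
Alpha x=356.2, y=-204.3: 367.3
Delta x=-32.4, y=-268.5: 292.9
Echo x=-185.7, y=111.5: 264.0
Bravo x=167.9, y=22.5: 110.6
Charlie x=-7.6, y=49.3: 76.4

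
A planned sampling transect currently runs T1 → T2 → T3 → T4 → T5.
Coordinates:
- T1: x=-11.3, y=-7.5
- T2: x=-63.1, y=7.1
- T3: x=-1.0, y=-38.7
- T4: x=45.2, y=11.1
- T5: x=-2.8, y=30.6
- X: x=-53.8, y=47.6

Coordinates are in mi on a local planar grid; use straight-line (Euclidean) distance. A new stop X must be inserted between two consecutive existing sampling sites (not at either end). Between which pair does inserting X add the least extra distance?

between T1 and T2

Added distance for inserting X between each consecutive pair:
T1–T2: 57.3 mi
T2–T3: 65.6 mi
T3–T4: 138.8 mi
T4–T5: 107.5 mi
Smallest added distance is 57.3 mi, inserting between T1 and T2.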